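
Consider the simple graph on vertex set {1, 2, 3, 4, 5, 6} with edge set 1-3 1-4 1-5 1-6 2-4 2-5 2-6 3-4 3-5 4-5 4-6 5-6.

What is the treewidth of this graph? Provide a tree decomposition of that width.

Every bag has size at most 4, so the width is 4 − 1 = 3 and tw(G) ≤ 3. On the other hand G contains the 4-clique {1, 3, 4, 5}. A clique must lie in a single bag of any decomposition, so no decomposition can have width below 3. Hence tw(G) = 3 exactly.

Treewidth 3.
One such decomposition:
Bags: B1 = {1, 4, 5, 6}  B2 = {1, 3, 4, 5}  B3 = {2, 4, 5, 6}
Tree: B1–B2, B1–B3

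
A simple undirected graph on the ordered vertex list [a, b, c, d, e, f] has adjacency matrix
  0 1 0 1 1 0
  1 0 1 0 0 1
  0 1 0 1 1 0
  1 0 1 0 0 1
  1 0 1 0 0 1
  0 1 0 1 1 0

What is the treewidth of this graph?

A width-3 tree decomposition is:
Bags: B1 = {a, c, e, f}  B2 = {a, b, c, f}  B3 = {a, c, d, f}
Tree: B1–B2, B2–B3
Every bag has size at most 4, so the width is 4 − 1 = 3 and tw(G) ≤ 3. For the lower bound: the 4 vertex sets {a,e}, {b,f}, {c}, {d} are disjoint, each induces a connected subgraph, and every pair is joined by at least one edge of G. Contracting each set to a single vertex therefore yields K_{4} as a minor, and since treewidth is minor-monotone, tw(G) ≥ tw(K_{4}) = 3. The upper and lower bounds meet at 3, so that is the treewidth.

3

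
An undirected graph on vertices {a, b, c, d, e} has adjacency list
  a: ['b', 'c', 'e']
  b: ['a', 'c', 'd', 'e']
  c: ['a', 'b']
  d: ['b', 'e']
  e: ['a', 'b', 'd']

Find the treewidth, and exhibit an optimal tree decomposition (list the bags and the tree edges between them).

Each bag holds 3 vertices, so the decomposition has width 2, which upper-bounds the treewidth. On the other hand G contains the 3-clique {b, d, e}. A clique must lie in a single bag of any decomposition, so no decomposition can have width below 2. Combining the bounds, tw(G) = 2.

Treewidth 2.
One optimal decomposition is:
Bags: B1 = {b, d, e}  B2 = {a, b, e}  B3 = {a, b, c}
Tree: B1–B2, B2–B3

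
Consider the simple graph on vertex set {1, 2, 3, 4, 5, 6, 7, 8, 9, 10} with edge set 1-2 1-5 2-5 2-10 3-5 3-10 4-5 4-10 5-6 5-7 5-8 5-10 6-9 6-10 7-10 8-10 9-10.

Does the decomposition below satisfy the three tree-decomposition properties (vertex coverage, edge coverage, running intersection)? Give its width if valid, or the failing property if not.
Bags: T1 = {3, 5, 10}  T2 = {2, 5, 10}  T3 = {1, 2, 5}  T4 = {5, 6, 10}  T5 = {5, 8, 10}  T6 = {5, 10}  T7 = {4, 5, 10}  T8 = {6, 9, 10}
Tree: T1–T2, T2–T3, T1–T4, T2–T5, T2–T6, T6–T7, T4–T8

No — vertex 7 appears in no bag.

A tree decomposition must satisfy three properties: every vertex lies in some bag; for every edge, both endpoints lie together in some bag; and for every vertex, the bags containing it form a connected subtree. Here vertex 7 appears in no bag, so the decomposition is invalid.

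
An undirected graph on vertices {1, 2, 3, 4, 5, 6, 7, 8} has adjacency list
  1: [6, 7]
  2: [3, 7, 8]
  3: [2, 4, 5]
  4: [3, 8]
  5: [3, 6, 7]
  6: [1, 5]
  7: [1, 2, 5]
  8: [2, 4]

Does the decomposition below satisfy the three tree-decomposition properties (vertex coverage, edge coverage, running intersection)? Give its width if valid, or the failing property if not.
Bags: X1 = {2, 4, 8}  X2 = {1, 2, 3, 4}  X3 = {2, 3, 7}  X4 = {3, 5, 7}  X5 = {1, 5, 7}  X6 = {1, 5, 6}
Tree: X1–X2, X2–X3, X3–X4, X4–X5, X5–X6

No — bags containing vertex 1 are not connected in the tree.

A tree decomposition must satisfy three properties: every vertex lies in some bag; for every edge, both endpoints lie together in some bag; and for every vertex, the bags containing it form a connected subtree. Here bags containing vertex 1 are not connected in the tree, so the decomposition is invalid.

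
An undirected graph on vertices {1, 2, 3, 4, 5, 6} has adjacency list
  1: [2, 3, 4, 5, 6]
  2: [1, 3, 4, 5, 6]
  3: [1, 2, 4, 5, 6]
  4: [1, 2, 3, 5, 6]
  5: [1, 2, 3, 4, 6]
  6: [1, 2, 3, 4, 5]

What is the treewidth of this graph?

A width-5 tree decomposition is:
Bags: B1 = {1, 2, 3, 4, 5, 6}
Tree: (single bag)
A single bag containing all 6 vertices is trivially a valid decomposition of width 5. For the lower bound, the 6 vertices {1, 2, 3, 4, 5, 6} are pairwise adjacent, and any tree decomposition puts a clique entirely inside one bag — forcing width ≥ 5. Hence tw(G) = 5 exactly.

5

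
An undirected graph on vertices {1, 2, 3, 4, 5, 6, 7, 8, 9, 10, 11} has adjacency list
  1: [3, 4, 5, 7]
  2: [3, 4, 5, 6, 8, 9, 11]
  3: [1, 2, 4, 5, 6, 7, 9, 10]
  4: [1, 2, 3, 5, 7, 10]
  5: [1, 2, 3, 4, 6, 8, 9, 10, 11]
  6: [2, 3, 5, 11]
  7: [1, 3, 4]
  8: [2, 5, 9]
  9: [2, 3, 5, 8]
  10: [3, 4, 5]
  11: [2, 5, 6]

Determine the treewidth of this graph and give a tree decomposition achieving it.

Each bag holds 4 vertices, so the decomposition has width 3, which upper-bounds the treewidth. On the other hand G contains the 4-clique {1, 3, 4, 5}. A clique must lie in a single bag of any decomposition, so no decomposition can have width below 3. Combining the bounds, tw(G) = 3.

Treewidth 3.
One optimal decomposition is:
Bags: B1 = {2, 3, 5, 9}  B2 = {2, 3, 4, 5}  B3 = {1, 3, 4, 5}  B4 = {1, 3, 4, 7}  B5 = {2, 3, 5, 6}  B6 = {2, 5, 6, 11}  B7 = {2, 5, 8, 9}  B8 = {3, 4, 5, 10}
Tree: B1–B2, B2–B3, B3–B4, B1–B5, B5–B6, B1–B7, B3–B8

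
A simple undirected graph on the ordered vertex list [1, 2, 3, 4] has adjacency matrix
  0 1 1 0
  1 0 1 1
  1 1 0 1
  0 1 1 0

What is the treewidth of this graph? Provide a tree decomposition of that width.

The largest bag has 3 vertices, giving width 2; this decomposition certifies tw(G) ≤ 2. Conversely, {1, 2, 3} is a clique of size 3, and the vertices of any clique must share a bag in every tree decomposition; so some bag has ≥ 3 vertices and tw(G) ≥ 2. Therefore the treewidth is 2.

Treewidth 2.
One such decomposition:
Bags: B1 = {1, 2, 3}  B2 = {2, 3, 4}
Tree: B1–B2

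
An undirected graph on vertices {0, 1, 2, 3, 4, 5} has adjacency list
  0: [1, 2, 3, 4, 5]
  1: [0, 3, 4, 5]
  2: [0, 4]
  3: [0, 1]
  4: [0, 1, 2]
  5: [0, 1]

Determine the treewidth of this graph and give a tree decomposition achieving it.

Every bag has size at most 3, so the width is 3 − 1 = 2 and tw(G) ≤ 2. On the other hand G contains the 3-clique {0, 1, 3}. A clique must lie in a single bag of any decomposition, so no decomposition can have width below 2. Therefore the treewidth is 2.

Treewidth 2.
One optimal decomposition is:
Bags: B1 = {0, 1, 3}  B2 = {0, 1, 5}  B3 = {0, 1, 4}  B4 = {0, 2, 4}
Tree: B1–B2, B2–B3, B3–B4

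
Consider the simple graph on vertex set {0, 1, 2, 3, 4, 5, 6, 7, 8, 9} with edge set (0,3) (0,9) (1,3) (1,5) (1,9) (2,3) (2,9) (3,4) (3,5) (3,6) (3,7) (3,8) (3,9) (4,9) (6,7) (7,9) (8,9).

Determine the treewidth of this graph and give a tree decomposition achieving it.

Treewidth 2.
Bags: B1 = {2, 3, 9}  B2 = {3, 8, 9}  B3 = {1, 3, 9}  B4 = {1, 3, 5}  B5 = {3, 7, 9}  B6 = {3, 4, 9}  B7 = {3, 6, 7}  B8 = {0, 3, 9}
Tree: B1–B2, B2–B3, B3–B4, B2–B5, B5–B6, B5–B7, B5–B8

Every bag has size at most 3, so the width is 3 − 1 = 2 and tw(G) ≤ 2. On the other hand G contains the 3-clique {0, 3, 9}. A clique must lie in a single bag of any decomposition, so no decomposition can have width below 2. Combining the bounds, tw(G) = 2.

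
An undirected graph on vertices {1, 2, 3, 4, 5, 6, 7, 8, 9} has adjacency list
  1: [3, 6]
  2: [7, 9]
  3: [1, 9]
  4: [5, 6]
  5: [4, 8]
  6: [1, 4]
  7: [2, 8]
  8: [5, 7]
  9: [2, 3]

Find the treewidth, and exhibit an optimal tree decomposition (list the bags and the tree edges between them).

Each bag holds 3 vertices, so the decomposition has width 2, which upper-bounds the treewidth. For the lower bound, G contains the cycle 1–3–9–2–7–8–5–4–6–1, so G is not a forest; only forests have treewidth ≤ 1, hence tw(G) ≥ 2. Combining the bounds, tw(G) = 2.

Treewidth 2.
One optimal decomposition is:
Bags: B1 = {1, 3, 9}  B2 = {1, 2, 9}  B3 = {1, 2, 7}  B4 = {1, 7, 8}  B5 = {1, 5, 8}  B6 = {1, 4, 5}  B7 = {1, 4, 6}
Tree: B1–B2, B2–B3, B3–B4, B4–B5, B5–B6, B6–B7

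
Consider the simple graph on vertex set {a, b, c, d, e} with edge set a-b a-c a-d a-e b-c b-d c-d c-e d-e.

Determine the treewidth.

A width-3 tree decomposition is:
Bags: B1 = {a, c, d, e}  B2 = {a, b, c, d}
Tree: B1–B2
The largest bag has 4 vertices, giving width 3; this decomposition certifies tw(G) ≤ 3. For the lower bound, the 4 vertices {a, c, d, e} are pairwise adjacent, and any tree decomposition puts a clique entirely inside one bag — forcing width ≥ 3. Therefore the treewidth is 3.

3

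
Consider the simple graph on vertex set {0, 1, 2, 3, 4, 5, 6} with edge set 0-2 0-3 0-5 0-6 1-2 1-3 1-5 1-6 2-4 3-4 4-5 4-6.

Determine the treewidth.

A width-3 tree decomposition is:
Bags: B1 = {0, 1, 4, 5}  B2 = {0, 1, 4, 6}  B3 = {0, 1, 3, 4}  B4 = {0, 1, 2, 4}
Tree: B1–B2, B2–B3, B3–B4
Every bag has size at most 4, so the width is 4 − 1 = 3 and tw(G) ≤ 3. For the lower bound: the 4 vertex sets {4,5}, {1,6}, {0}, {3} are disjoint, each induces a connected subgraph, and every pair is joined by at least one edge of G. Contracting each set to a single vertex therefore yields K_{4} as a minor, and since treewidth is minor-monotone, tw(G) ≥ tw(K_{4}) = 3. Hence tw(G) = 3 exactly.

3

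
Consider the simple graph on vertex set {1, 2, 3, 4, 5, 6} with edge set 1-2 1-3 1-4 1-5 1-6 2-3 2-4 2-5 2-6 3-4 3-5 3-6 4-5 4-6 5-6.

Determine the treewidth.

A width-5 tree decomposition is:
Bags: B1 = {1, 2, 3, 4, 5, 6}
Tree: (single bag)
With just one bag of size 6, the width is 6 − 1 = 5, so tw(G) ≤ 5. On the other hand G contains the 6-clique {1, 2, 3, 4, 5, 6}. A clique must lie in a single bag of any decomposition, so no decomposition can have width below 5. The upper and lower bounds meet at 5, so that is the treewidth.

5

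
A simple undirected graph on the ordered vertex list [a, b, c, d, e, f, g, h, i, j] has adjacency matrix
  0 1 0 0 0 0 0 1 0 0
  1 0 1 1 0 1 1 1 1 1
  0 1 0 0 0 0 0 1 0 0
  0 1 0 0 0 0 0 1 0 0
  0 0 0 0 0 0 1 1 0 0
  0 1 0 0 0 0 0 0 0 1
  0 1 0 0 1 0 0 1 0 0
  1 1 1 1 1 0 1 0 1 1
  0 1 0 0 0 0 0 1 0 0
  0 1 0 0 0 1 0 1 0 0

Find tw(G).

A width-2 tree decomposition is:
Bags: B1 = {b, c, h}  B2 = {b, d, h}  B3 = {b, h, j}  B4 = {b, h, i}  B5 = {b, g, h}  B6 = {b, f, j}  B7 = {e, g, h}  B8 = {a, b, h}
Tree: B1–B2, B2–B3, B2–B4, B1–B5, B3–B6, B5–B7, B4–B8
Each bag holds 3 vertices, so the decomposition has width 2, which upper-bounds the treewidth. On the other hand G contains the 3-clique {e, g, h}. A clique must lie in a single bag of any decomposition, so no decomposition can have width below 2. The upper and lower bounds meet at 2, so that is the treewidth.

2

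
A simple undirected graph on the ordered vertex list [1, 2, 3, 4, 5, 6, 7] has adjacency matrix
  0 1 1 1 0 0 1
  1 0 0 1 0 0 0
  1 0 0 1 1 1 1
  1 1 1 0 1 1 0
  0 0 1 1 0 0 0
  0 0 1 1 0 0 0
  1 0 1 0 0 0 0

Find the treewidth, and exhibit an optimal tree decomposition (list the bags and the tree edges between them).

Treewidth 2.
One such decomposition:
Bags: B1 = {3, 4, 5}  B2 = {1, 3, 4}  B3 = {1, 2, 4}  B4 = {3, 4, 6}  B5 = {1, 3, 7}
Tree: B1–B2, B2–B3, B1–B4, B2–B5

Every bag has size at most 3, so the width is 3 − 1 = 2 and tw(G) ≤ 2. For the lower bound, the 3 vertices {1, 2, 4} are pairwise adjacent, and any tree decomposition puts a clique entirely inside one bag — forcing width ≥ 2. Combining the bounds, tw(G) = 2.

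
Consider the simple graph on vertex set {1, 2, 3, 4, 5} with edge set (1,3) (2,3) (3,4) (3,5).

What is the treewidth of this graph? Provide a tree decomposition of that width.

Treewidth 1.
One such decomposition:
Bags: B1 = {2, 3}  B2 = {3, 4}  B3 = {1, 3}  B4 = {3, 5}
Tree: B1–B2, B2–B3, B1–B4

Each bag holds 2 vertices, so the decomposition has width 1, which upper-bounds the treewidth. Any graph with an edge has treewidth ≥ 1, and G has the edge 3–2. Therefore the treewidth is 1.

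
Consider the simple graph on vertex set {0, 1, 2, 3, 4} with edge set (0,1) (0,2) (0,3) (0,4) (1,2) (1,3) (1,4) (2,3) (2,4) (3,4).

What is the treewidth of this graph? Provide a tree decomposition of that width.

Treewidth 4.
One such decomposition:
Bags: B1 = {0, 1, 2, 3, 4}
Tree: (single bag)

A single bag containing all 5 vertices is trivially a valid decomposition of width 4. On the other hand G contains the 5-clique {0, 1, 2, 3, 4}. A clique must lie in a single bag of any decomposition, so no decomposition can have width below 4. The upper and lower bounds meet at 4, so that is the treewidth.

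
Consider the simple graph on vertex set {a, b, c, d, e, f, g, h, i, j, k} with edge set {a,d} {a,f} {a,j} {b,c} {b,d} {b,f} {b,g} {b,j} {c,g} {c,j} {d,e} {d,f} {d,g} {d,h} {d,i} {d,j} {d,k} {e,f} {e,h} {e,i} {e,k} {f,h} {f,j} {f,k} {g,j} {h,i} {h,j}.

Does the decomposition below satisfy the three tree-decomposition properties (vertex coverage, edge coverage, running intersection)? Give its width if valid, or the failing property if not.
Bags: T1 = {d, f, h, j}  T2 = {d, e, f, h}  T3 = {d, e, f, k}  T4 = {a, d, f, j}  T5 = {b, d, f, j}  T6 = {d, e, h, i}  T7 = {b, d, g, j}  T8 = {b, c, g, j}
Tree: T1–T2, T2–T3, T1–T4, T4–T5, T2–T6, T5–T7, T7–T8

Every vertex of G appears in some bag (union = {a, b, c, d, e, f, g, h, i, j, k}); every edge is covered by a bag; and for each vertex v the set of bags containing v is connected in the bag tree. The decomposition is therefore valid. The largest bag has 4 vertices, so the width is 3.

Yes; width 3.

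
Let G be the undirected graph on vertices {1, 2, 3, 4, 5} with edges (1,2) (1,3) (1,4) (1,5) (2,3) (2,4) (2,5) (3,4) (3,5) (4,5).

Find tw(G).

4

A width-4 tree decomposition is:
Bags: B1 = {1, 2, 3, 4, 5}
Tree: (single bag)
A single bag containing all 5 vertices is trivially a valid decomposition of width 4. On the other hand G contains the 5-clique {1, 2, 3, 4, 5}. A clique must lie in a single bag of any decomposition, so no decomposition can have width below 4. Therefore the treewidth is 4.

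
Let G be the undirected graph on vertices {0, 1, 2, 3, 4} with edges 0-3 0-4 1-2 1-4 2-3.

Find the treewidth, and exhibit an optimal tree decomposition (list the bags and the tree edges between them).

Every bag has size at most 3, so the width is 3 − 1 = 2 and tw(G) ≤ 2. The edges 1–2–3–0–4–1 form a cycle, so G is not a tree and its treewidth is at least 2. Combining the bounds, tw(G) = 2.

Treewidth 2.
One such decomposition:
Bags: B1 = {1, 2, 3}  B2 = {0, 1, 3}  B3 = {0, 1, 4}
Tree: B1–B2, B2–B3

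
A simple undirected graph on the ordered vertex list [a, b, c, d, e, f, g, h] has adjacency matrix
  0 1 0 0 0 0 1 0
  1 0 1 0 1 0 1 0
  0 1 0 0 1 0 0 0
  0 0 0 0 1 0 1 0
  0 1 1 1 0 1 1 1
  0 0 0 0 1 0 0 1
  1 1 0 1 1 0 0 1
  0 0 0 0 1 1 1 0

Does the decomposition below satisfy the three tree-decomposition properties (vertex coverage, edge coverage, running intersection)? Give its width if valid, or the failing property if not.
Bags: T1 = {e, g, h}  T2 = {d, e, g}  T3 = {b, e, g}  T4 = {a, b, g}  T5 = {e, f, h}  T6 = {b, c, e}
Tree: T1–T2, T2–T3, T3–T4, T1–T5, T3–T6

Checking the three conditions: (i) the bags cover all of {a, b, c, d, e, f, g, h}; (ii) for each edge, some bag contains both endpoints; (iii) the bags containing any fixed vertex form a subtree. All hold, so the decomposition is valid with width 3 − 1 = 2.

Yes; width 2.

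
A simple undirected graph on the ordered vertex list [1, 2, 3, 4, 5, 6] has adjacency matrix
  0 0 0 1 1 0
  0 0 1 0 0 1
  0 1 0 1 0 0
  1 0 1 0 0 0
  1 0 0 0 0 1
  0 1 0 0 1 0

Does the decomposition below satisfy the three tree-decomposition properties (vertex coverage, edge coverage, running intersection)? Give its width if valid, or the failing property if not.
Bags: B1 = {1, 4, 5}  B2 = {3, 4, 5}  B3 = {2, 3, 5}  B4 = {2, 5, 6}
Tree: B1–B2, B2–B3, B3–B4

Yes; width 2.

Every vertex of G appears in some bag (union = {1, 2, 3, 4, 5, 6}); every edge is covered by a bag; and for each vertex v the set of bags containing v is connected in the bag tree. The decomposition is therefore valid. The largest bag has 3 vertices, so the width is 2.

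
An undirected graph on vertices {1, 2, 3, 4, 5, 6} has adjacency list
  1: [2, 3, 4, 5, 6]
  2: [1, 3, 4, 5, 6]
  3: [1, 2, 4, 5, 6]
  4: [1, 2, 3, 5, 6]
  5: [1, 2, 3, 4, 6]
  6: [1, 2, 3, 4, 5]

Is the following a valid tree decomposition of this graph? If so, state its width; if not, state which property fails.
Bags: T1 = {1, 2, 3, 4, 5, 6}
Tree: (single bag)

Vertex coverage: the bags together contain {1, 2, 3, 4, 5, 6}, the full vertex set. Edge coverage: each edge of G has both endpoints in at least one bag. Running intersection: for every vertex, the bags containing it form a connected subtree. All three properties hold, so this is a valid tree decomposition of width max|bag| − 1 = 5, and hence tw(G) ≤ 5.

Yes; width 5.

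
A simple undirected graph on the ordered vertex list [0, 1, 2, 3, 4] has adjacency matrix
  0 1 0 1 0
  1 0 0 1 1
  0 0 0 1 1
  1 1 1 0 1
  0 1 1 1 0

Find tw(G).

A width-2 tree decomposition is:
Bags: B1 = {1, 3, 4}  B2 = {0, 1, 3}  B3 = {2, 3, 4}
Tree: B1–B2, B1–B3
The largest bag has 3 vertices, giving width 2; this decomposition certifies tw(G) ≤ 2. For the lower bound, the 3 vertices {0, 1, 3} are pairwise adjacent, and any tree decomposition puts a clique entirely inside one bag — forcing width ≥ 2. The upper and lower bounds meet at 2, so that is the treewidth.

2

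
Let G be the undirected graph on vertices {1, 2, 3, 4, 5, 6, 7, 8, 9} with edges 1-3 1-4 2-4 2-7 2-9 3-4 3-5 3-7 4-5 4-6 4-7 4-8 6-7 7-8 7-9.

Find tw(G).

A width-2 tree decomposition is:
Bags: B1 = {3, 4, 7}  B2 = {2, 4, 7}  B3 = {4, 6, 7}  B4 = {1, 3, 4}  B5 = {4, 7, 8}  B6 = {2, 7, 9}  B7 = {3, 4, 5}
Tree: B1–B2, B2–B3, B1–B4, B3–B5, B2–B6, B4–B7
Each bag holds 3 vertices, so the decomposition has width 2, which upper-bounds the treewidth. On the other hand G contains the 3-clique {2, 7, 9}. A clique must lie in a single bag of any decomposition, so no decomposition can have width below 2. The upper and lower bounds meet at 2, so that is the treewidth.

2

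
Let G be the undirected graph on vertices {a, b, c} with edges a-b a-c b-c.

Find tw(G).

A width-2 tree decomposition is:
Bags: B1 = {a, b, c}
Tree: (single bag)
With just one bag of size 3, the width is 3 − 1 = 2, so tw(G) ≤ 2. Conversely, {a, b, c} is a clique of size 3, and the vertices of any clique must share a bag in every tree decomposition; so some bag has ≥ 3 vertices and tw(G) ≥ 2. The upper and lower bounds meet at 2, so that is the treewidth.

2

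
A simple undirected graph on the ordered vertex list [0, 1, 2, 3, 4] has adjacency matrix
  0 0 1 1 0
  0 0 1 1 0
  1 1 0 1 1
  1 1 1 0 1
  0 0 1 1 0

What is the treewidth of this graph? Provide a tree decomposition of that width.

Treewidth 2.
One optimal decomposition is:
Bags: B1 = {2, 3, 4}  B2 = {0, 2, 3}  B3 = {1, 2, 3}
Tree: B1–B2, B1–B3

Each bag holds 3 vertices, so the decomposition has width 2, which upper-bounds the treewidth. For the lower bound, the 3 vertices {0, 2, 3} are pairwise adjacent, and any tree decomposition puts a clique entirely inside one bag — forcing width ≥ 2. Hence tw(G) = 2 exactly.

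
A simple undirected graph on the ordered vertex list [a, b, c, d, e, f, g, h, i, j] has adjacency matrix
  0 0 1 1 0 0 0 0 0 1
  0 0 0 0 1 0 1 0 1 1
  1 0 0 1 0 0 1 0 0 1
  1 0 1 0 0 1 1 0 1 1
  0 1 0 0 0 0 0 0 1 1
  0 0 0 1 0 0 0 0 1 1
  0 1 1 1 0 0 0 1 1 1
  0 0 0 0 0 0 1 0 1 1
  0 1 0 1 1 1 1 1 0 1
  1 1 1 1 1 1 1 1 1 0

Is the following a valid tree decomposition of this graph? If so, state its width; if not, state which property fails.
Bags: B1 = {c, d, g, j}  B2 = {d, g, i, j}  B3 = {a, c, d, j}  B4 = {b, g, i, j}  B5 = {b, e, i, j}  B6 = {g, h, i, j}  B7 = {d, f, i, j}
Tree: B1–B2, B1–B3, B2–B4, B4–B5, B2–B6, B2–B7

Checking the three conditions: (i) the bags cover all of {a, b, c, d, e, f, g, h, i, j}; (ii) for each edge, some bag contains both endpoints; (iii) the bags containing any fixed vertex form a subtree. All hold, so the decomposition is valid with width 4 − 1 = 3.

Yes; width 3.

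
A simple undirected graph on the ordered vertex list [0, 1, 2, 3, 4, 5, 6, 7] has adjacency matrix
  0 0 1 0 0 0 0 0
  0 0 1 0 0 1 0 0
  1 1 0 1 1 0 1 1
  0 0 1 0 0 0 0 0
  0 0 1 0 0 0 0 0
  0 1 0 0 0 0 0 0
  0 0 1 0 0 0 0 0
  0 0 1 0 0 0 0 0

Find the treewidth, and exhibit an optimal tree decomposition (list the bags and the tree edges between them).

Treewidth 1.
One such decomposition:
Bags: B1 = {1, 2}  B2 = {2, 3}  B3 = {2, 7}  B4 = {1, 5}  B5 = {2, 4}  B6 = {0, 2}  B7 = {2, 6}
Tree: B1–B2, B2–B3, B1–B4, B3–B5, B3–B6, B6–B7

The largest bag has 2 vertices, giving width 1; this decomposition certifies tw(G) ≤ 1. Since G has at least one edge (e.g. 1–2), it is not an edgeless graph, so tw(G) ≥ 1. Therefore the treewidth is 1.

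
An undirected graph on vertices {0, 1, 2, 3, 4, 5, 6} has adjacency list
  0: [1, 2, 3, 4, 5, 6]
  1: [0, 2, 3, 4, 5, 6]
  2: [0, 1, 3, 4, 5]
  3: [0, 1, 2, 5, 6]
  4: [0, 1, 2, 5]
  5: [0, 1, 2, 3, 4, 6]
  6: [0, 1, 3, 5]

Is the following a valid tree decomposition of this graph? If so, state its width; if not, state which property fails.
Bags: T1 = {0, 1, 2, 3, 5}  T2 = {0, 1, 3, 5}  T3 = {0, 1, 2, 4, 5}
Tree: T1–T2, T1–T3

No — vertex 6 appears in no bag.

A tree decomposition must satisfy three properties: every vertex lies in some bag; for every edge, both endpoints lie together in some bag; and for every vertex, the bags containing it form a connected subtree. Here vertex 6 appears in no bag, so the decomposition is invalid.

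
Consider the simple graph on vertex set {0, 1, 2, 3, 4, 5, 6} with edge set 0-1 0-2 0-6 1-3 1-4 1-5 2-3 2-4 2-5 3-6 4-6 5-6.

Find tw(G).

A width-3 tree decomposition is:
Bags: B1 = {0, 1, 2, 6}  B2 = {1, 2, 4, 6}  B3 = {1, 2, 5, 6}  B4 = {1, 2, 3, 6}
Tree: B1–B2, B2–B3, B3–B4
The largest bag has 4 vertices, giving width 3; this decomposition certifies tw(G) ≤ 3. For the lower bound: the 4 vertex sets {0,6}, {2,4}, {1}, {5} are disjoint, each induces a connected subgraph, and every pair is joined by at least one edge of G. Contracting each set to a single vertex therefore yields K_{4} as a minor, and since treewidth is minor-monotone, tw(G) ≥ tw(K_{4}) = 3. The upper and lower bounds meet at 3, so that is the treewidth.

3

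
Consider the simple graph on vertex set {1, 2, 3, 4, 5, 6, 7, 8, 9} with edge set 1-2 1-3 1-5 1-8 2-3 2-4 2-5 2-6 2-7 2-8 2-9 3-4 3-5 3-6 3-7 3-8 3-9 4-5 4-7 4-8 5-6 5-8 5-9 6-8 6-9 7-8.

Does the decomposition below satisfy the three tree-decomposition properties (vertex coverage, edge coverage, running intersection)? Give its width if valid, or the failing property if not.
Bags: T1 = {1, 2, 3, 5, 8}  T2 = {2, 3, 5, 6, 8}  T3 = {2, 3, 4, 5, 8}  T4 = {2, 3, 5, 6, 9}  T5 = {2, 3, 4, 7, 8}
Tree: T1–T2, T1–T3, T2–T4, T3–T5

Vertex coverage: the bags together contain {1, 2, 3, 4, 5, 6, 7, 8, 9}, the full vertex set. Edge coverage: each edge of G has both endpoints in at least one bag. Running intersection: for every vertex, the bags containing it form a connected subtree. All three properties hold, so this is a valid tree decomposition of width max|bag| − 1 = 4, and hence tw(G) ≤ 4.

Yes; width 4.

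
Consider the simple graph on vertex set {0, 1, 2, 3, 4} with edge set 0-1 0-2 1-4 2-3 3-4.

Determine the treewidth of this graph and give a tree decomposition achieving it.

Every bag has size at most 3, so the width is 3 − 1 = 2 and tw(G) ≤ 2. For the lower bound, G contains the cycle 3–2–0–1–4–3, so G is not a forest; only forests have treewidth ≤ 1, hence tw(G) ≥ 2. Therefore the treewidth is 2.

Treewidth 2.
One such decomposition:
Bags: B1 = {0, 2, 3}  B2 = {0, 1, 3}  B3 = {1, 3, 4}
Tree: B1–B2, B2–B3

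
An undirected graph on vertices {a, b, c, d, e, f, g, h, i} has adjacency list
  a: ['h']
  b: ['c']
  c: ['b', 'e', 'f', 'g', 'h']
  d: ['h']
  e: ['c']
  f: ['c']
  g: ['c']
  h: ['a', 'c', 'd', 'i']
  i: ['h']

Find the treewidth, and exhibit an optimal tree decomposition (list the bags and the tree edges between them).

Treewidth 1.
One optimal decomposition is:
Bags: B1 = {c, e}  B2 = {c, g}  B3 = {c, h}  B4 = {h, i}  B5 = {c, f}  B6 = {a, h}  B7 = {d, h}  B8 = {b, c}
Tree: B1–B2, B2–B3, B3–B4, B1–B5, B3–B6, B4–B7, B3–B8

Each bag holds 2 vertices, so the decomposition has width 1, which upper-bounds the treewidth. Any graph with an edge has treewidth ≥ 1, and G has the edge e–c. The upper and lower bounds meet at 1, so that is the treewidth.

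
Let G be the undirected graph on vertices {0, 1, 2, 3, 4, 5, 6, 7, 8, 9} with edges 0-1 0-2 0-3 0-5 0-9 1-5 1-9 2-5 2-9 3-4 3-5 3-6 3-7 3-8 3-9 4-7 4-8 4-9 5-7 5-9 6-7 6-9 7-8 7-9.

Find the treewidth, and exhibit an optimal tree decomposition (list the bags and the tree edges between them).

Treewidth 3.
One such decomposition:
Bags: B1 = {0, 3, 5, 9}  B2 = {3, 5, 7, 9}  B3 = {0, 1, 5, 9}  B4 = {3, 6, 7, 9}  B5 = {0, 2, 5, 9}  B6 = {3, 4, 7, 9}  B7 = {3, 4, 7, 8}
Tree: B1–B2, B1–B3, B2–B4, B3–B5, B4–B6, B6–B7

Each bag holds 4 vertices, so the decomposition has width 3, which upper-bounds the treewidth. For the lower bound, the 4 vertices {3, 4, 7, 8} are pairwise adjacent, and any tree decomposition puts a clique entirely inside one bag — forcing width ≥ 3. Therefore the treewidth is 3.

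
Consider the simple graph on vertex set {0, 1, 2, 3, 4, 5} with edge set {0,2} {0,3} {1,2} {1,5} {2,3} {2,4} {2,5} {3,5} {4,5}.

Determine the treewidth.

2

A width-2 tree decomposition is:
Bags: B1 = {1, 2, 5}  B2 = {2, 4, 5}  B3 = {2, 3, 5}  B4 = {0, 2, 3}
Tree: B1–B2, B1–B3, B3–B4
Each bag holds 3 vertices, so the decomposition has width 2, which upper-bounds the treewidth. Conversely, {0, 2, 3} is a clique of size 3, and the vertices of any clique must share a bag in every tree decomposition; so some bag has ≥ 3 vertices and tw(G) ≥ 2. Combining the bounds, tw(G) = 2.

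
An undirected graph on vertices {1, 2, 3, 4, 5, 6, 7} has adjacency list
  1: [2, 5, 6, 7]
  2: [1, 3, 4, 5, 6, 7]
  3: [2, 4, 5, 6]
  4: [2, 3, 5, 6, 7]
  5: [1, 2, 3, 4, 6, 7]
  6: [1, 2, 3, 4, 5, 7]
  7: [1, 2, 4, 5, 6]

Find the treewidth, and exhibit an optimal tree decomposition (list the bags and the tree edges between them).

The largest bag has 5 vertices, giving width 4; this decomposition certifies tw(G) ≤ 4. Conversely, {1, 2, 5, 6, 7} is a clique of size 5, and the vertices of any clique must share a bag in every tree decomposition; so some bag has ≥ 5 vertices and tw(G) ≥ 4. The upper and lower bounds meet at 4, so that is the treewidth.

Treewidth 4.
Bags: B1 = {2, 4, 5, 6, 7}  B2 = {2, 3, 4, 5, 6}  B3 = {1, 2, 5, 6, 7}
Tree: B1–B2, B1–B3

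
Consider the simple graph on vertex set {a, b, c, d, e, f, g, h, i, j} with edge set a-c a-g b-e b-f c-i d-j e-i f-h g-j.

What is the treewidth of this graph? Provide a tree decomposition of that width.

Treewidth 1.
One optimal decomposition is:
Bags: B1 = {d, j}  B2 = {g, j}  B3 = {a, g}  B4 = {a, c}  B5 = {c, i}  B6 = {e, i}  B7 = {b, e}  B8 = {b, f}  B9 = {f, h}
Tree: B1–B2, B2–B3, B3–B4, B4–B5, B5–B6, B6–B7, B7–B8, B8–B9

Each bag holds 2 vertices, so the decomposition has width 1, which upper-bounds the treewidth. G has an edge, so its treewidth is at least 1. Hence tw(G) = 1 exactly.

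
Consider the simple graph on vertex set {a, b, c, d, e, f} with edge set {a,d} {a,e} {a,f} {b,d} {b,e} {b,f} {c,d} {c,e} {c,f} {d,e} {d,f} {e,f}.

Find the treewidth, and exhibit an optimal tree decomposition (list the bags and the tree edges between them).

Treewidth 3.
One optimal decomposition is:
Bags: B1 = {b, d, e, f}  B2 = {a, d, e, f}  B3 = {c, d, e, f}
Tree: B1–B2, B2–B3

Every bag has size at most 4, so the width is 4 − 1 = 3 and tw(G) ≤ 3. Conversely, {c, d, e, f} is a clique of size 4, and the vertices of any clique must share a bag in every tree decomposition; so some bag has ≥ 4 vertices and tw(G) ≥ 3. The upper and lower bounds meet at 3, so that is the treewidth.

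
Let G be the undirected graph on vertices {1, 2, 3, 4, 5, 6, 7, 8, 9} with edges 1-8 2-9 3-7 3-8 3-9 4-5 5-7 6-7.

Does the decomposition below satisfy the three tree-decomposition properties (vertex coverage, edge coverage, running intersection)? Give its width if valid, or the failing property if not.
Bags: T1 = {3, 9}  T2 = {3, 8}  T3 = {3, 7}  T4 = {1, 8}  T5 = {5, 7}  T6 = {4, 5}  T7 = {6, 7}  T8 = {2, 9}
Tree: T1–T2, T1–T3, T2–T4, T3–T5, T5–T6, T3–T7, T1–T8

Yes; width 1.

Checking the three conditions: (i) the bags cover all of {1, 2, 3, 4, 5, 6, 7, 8, 9}; (ii) for each edge, some bag contains both endpoints; (iii) the bags containing any fixed vertex form a subtree. All hold, so the decomposition is valid with width 2 − 1 = 1.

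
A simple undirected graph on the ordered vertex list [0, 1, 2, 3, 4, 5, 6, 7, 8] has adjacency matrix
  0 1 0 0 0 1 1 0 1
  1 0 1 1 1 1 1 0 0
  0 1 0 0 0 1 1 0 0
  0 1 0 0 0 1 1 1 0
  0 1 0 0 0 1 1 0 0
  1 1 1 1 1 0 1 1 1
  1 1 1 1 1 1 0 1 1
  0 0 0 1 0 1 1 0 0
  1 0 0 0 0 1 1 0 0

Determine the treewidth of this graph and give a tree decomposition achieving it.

Every bag has size at most 4, so the width is 4 − 1 = 3 and tw(G) ≤ 3. Conversely, {0, 5, 6, 8} is a clique of size 4, and the vertices of any clique must share a bag in every tree decomposition; so some bag has ≥ 4 vertices and tw(G) ≥ 3. The upper and lower bounds meet at 3, so that is the treewidth.

Treewidth 3.
One optimal decomposition is:
Bags: B1 = {0, 1, 5, 6}  B2 = {0, 5, 6, 8}  B3 = {1, 3, 5, 6}  B4 = {3, 5, 6, 7}  B5 = {1, 2, 5, 6}  B6 = {1, 4, 5, 6}
Tree: B1–B2, B1–B3, B3–B4, B3–B5, B5–B6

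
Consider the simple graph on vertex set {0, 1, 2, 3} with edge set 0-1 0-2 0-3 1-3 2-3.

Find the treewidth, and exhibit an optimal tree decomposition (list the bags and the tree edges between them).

Each bag holds 3 vertices, so the decomposition has width 2, which upper-bounds the treewidth. Conversely, {0, 1, 3} is a clique of size 3, and the vertices of any clique must share a bag in every tree decomposition; so some bag has ≥ 3 vertices and tw(G) ≥ 2. Therefore the treewidth is 2.

Treewidth 2.
One optimal decomposition is:
Bags: B1 = {0, 2, 3}  B2 = {0, 1, 3}
Tree: B1–B2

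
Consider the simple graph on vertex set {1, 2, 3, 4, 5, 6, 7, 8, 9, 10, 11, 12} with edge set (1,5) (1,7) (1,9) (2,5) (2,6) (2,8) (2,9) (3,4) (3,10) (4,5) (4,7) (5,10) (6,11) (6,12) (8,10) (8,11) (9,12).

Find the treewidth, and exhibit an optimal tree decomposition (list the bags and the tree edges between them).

The largest bag has 4 vertices, giving width 3; this decomposition certifies tw(G) ≤ 3. For the lower bound: the 4 vertex sets {6,11,12}, {8}, {2}, {1,5,9,10} are disjoint, each induces a connected subgraph, and every pair is joined by at least one edge of G. Contracting each set to a single vertex therefore yields K_{4} as a minor, and since treewidth is minor-monotone, tw(G) ≥ tw(K_{4}) = 3. Combining the bounds, tw(G) = 3.

Treewidth 3.
Bags: B1 = {6, 8, 11, 12}  B2 = {2, 6, 8, 12}  B3 = {2, 8, 9, 12}  B4 = {2, 8, 9, 10}  B5 = {2, 5, 9, 10}  B6 = {1, 5, 9, 10}  B7 = {1, 3, 5, 10}  B8 = {1, 3, 4, 5}  B9 = {1, 3, 4, 7}
Tree: B1–B2, B2–B3, B3–B4, B4–B5, B5–B6, B6–B7, B7–B8, B8–B9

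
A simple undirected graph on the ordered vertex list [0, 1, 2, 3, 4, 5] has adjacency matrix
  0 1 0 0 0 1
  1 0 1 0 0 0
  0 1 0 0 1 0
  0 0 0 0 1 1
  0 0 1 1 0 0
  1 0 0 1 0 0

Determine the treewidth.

2

A width-2 tree decomposition is:
Bags: B1 = {2, 3, 4}  B2 = {1, 2, 3}  B3 = {0, 1, 3}  B4 = {0, 3, 5}
Tree: B1–B2, B2–B3, B3–B4
Each bag holds 3 vertices, so the decomposition has width 2, which upper-bounds the treewidth. The edges 3–4–2–1–0–5–3 form a cycle, so G is not a tree and its treewidth is at least 2. Hence tw(G) = 2 exactly.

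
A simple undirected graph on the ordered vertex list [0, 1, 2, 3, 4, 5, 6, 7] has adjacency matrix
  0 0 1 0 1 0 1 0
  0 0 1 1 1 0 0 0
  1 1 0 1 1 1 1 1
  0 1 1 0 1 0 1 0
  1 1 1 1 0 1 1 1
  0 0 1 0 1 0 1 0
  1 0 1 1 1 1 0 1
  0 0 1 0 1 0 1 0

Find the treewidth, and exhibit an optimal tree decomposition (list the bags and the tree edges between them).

Every bag has size at most 4, so the width is 4 − 1 = 3 and tw(G) ≤ 3. On the other hand G contains the 4-clique {1, 2, 3, 4}. A clique must lie in a single bag of any decomposition, so no decomposition can have width below 3. Hence tw(G) = 3 exactly.

Treewidth 3.
One optimal decomposition is:
Bags: B1 = {0, 2, 4, 6}  B2 = {2, 4, 6, 7}  B3 = {2, 4, 5, 6}  B4 = {2, 3, 4, 6}  B5 = {1, 2, 3, 4}
Tree: B1–B2, B1–B3, B3–B4, B4–B5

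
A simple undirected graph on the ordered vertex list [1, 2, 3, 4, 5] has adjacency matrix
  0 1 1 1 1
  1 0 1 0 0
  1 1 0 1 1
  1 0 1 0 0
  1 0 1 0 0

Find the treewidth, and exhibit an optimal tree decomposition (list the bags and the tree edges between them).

Treewidth 2.
Bags: B1 = {1, 2, 3}  B2 = {1, 3, 4}  B3 = {1, 3, 5}
Tree: B1–B2, B1–B3

The largest bag has 3 vertices, giving width 2; this decomposition certifies tw(G) ≤ 2. For the lower bound, the 3 vertices {1, 2, 3} are pairwise adjacent, and any tree decomposition puts a clique entirely inside one bag — forcing width ≥ 2. Therefore the treewidth is 2.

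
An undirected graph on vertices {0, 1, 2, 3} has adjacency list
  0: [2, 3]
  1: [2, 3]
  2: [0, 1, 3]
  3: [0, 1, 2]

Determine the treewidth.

A width-2 tree decomposition is:
Bags: B1 = {1, 2, 3}  B2 = {0, 2, 3}
Tree: B1–B2
The largest bag has 3 vertices, giving width 2; this decomposition certifies tw(G) ≤ 2. For the lower bound, the 3 vertices {0, 2, 3} are pairwise adjacent, and any tree decomposition puts a clique entirely inside one bag — forcing width ≥ 2. Therefore the treewidth is 2.

2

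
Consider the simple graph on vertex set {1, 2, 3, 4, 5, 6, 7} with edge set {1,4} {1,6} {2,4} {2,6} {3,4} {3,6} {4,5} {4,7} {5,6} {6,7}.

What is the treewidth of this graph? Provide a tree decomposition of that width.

Each bag holds 3 vertices, so the decomposition has width 2, which upper-bounds the treewidth. Since 4–2–6–5–4 is a cycle in G, G is not acyclic. Forests are exactly the graphs of treewidth ≤ 1, so tw(G) ≥ 2. The upper and lower bounds meet at 2, so that is the treewidth.

Treewidth 2.
One such decomposition:
Bags: B1 = {2, 4, 6}  B2 = {4, 5, 6}  B3 = {4, 6, 7}  B4 = {3, 4, 6}  B5 = {1, 4, 6}
Tree: B1–B2, B2–B3, B3–B4, B4–B5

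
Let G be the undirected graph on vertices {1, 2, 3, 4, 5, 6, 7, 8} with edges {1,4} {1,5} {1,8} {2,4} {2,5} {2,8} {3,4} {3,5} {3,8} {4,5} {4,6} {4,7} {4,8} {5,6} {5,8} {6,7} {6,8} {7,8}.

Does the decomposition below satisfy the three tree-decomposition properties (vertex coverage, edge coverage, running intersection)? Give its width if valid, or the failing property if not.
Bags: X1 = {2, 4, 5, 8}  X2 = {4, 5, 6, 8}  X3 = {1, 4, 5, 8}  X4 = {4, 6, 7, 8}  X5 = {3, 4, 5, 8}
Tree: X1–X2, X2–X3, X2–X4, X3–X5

Yes; width 3.

Every vertex of G appears in some bag (union = {1, 2, 3, 4, 5, 6, 7, 8}); every edge is covered by a bag; and for each vertex v the set of bags containing v is connected in the bag tree. The decomposition is therefore valid. The largest bag has 4 vertices, so the width is 3.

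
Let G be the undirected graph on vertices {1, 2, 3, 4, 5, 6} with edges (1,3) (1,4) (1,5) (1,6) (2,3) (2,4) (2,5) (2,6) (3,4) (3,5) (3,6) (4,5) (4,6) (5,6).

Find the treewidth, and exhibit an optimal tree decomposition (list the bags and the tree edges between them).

Each bag holds 5 vertices, so the decomposition has width 4, which upper-bounds the treewidth. For the lower bound, the 5 vertices {1, 3, 4, 5, 6} are pairwise adjacent, and any tree decomposition puts a clique entirely inside one bag — forcing width ≥ 4. Therefore the treewidth is 4.

Treewidth 4.
Bags: B1 = {2, 3, 4, 5, 6}  B2 = {1, 3, 4, 5, 6}
Tree: B1–B2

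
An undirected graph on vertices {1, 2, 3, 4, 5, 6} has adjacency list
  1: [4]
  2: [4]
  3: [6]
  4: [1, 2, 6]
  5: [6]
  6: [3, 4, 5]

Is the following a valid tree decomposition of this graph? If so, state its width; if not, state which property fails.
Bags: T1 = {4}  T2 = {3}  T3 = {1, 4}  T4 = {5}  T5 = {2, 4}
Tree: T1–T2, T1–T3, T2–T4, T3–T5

No — vertex 6 appears in no bag.

A tree decomposition must satisfy three properties: every vertex lies in some bag; for every edge, both endpoints lie together in some bag; and for every vertex, the bags containing it form a connected subtree. Here vertex 6 appears in no bag, so the decomposition is invalid.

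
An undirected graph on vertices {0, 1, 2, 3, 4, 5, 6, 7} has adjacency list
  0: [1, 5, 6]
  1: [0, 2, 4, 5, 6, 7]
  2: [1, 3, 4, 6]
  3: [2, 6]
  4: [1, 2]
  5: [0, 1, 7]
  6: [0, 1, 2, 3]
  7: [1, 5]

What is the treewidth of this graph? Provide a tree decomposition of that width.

Treewidth 2.
One optimal decomposition is:
Bags: B1 = {0, 1, 6}  B2 = {1, 2, 6}  B3 = {2, 3, 6}  B4 = {0, 1, 5}  B5 = {1, 2, 4}  B6 = {1, 5, 7}
Tree: B1–B2, B2–B3, B1–B4, B2–B5, B4–B6

The largest bag has 3 vertices, giving width 2; this decomposition certifies tw(G) ≤ 2. Conversely, {0, 1, 5} is a clique of size 3, and the vertices of any clique must share a bag in every tree decomposition; so some bag has ≥ 3 vertices and tw(G) ≥ 2. Combining the bounds, tw(G) = 2.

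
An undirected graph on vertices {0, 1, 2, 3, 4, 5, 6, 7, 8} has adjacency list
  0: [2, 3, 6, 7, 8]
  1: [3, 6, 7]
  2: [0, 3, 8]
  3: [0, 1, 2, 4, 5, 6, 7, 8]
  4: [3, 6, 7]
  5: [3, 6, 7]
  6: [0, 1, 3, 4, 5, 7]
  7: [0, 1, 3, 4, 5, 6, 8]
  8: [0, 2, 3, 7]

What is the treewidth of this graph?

A width-3 tree decomposition is:
Bags: B1 = {1, 3, 6, 7}  B2 = {0, 3, 6, 7}  B3 = {3, 5, 6, 7}  B4 = {0, 3, 7, 8}  B5 = {0, 2, 3, 8}  B6 = {3, 4, 6, 7}
Tree: B1–B2, B2–B3, B2–B4, B4–B5, B3–B6
Every bag has size at most 4, so the width is 4 − 1 = 3 and tw(G) ≤ 3. On the other hand G contains the 4-clique {0, 2, 3, 8}. A clique must lie in a single bag of any decomposition, so no decomposition can have width below 3. The upper and lower bounds meet at 3, so that is the treewidth.

3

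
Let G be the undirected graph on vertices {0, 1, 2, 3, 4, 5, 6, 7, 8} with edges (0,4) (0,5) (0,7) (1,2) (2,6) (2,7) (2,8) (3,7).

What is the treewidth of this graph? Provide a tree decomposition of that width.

The largest bag has 2 vertices, giving width 1; this decomposition certifies tw(G) ≤ 1. Since G has at least one edge (e.g. 8–2), it is not an edgeless graph, so tw(G) ≥ 1. Combining the bounds, tw(G) = 1.

Treewidth 1.
One optimal decomposition is:
Bags: B1 = {2, 8}  B2 = {1, 2}  B3 = {2, 7}  B4 = {0, 7}  B5 = {0, 4}  B6 = {2, 6}  B7 = {3, 7}  B8 = {0, 5}
Tree: B1–B2, B2–B3, B3–B4, B4–B5, B3–B6, B3–B7, B4–B8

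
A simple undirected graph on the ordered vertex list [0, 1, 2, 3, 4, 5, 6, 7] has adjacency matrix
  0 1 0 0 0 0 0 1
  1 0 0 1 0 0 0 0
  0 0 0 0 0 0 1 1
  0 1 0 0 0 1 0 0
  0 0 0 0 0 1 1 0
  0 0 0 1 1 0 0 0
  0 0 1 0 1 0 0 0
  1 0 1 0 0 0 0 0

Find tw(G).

A width-2 tree decomposition is:
Bags: B1 = {4, 5, 6}  B2 = {3, 5, 6}  B3 = {1, 3, 6}  B4 = {0, 1, 6}  B5 = {0, 6, 7}  B6 = {2, 6, 7}
Tree: B1–B2, B2–B3, B3–B4, B4–B5, B5–B6
The largest bag has 3 vertices, giving width 2; this decomposition certifies tw(G) ≤ 2. For the lower bound, G contains the cycle 6–4–5–3–1–0–7–2–6, so G is not a forest; only forests have treewidth ≤ 1, hence tw(G) ≥ 2. The upper and lower bounds meet at 2, so that is the treewidth.

2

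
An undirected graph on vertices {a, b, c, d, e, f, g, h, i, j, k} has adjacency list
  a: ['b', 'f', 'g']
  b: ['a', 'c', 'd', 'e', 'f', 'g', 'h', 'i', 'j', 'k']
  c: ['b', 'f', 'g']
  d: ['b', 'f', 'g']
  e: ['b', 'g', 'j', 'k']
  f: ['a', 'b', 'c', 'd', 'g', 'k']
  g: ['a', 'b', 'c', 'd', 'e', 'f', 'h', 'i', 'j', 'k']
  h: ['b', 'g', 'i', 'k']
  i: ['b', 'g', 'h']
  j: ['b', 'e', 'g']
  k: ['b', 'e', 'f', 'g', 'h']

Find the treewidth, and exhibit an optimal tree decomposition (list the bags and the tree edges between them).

Treewidth 3.
One optimal decomposition is:
Bags: B1 = {b, g, h, i}  B2 = {b, g, h, k}  B3 = {b, f, g, k}  B4 = {a, b, f, g}  B5 = {b, e, g, k}  B6 = {b, e, g, j}  B7 = {b, d, f, g}  B8 = {b, c, f, g}
Tree: B1–B2, B2–B3, B3–B4, B2–B5, B5–B6, B4–B7, B4–B8

The largest bag has 4 vertices, giving width 3; this decomposition certifies tw(G) ≤ 3. For the lower bound, the 4 vertices {b, d, f, g} are pairwise adjacent, and any tree decomposition puts a clique entirely inside one bag — forcing width ≥ 3. Hence tw(G) = 3 exactly.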